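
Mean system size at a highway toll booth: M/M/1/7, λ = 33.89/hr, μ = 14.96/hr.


ρ = 33.89/14.96 = 2.2654
L = ρ[1 − (K+1)ρ^K + Kρ^(K+1)] / [(1−ρ)(1−ρ^(K+1))]
Numerator: 2.2654·(1 − 8·306.182121 + 7·693.617118) = 5452.445333
Denominator: (-1.2654)·(-692.617118) = 876.419922
L = 5452.445333/876.419922 = 6.2213

Final: 6.2213


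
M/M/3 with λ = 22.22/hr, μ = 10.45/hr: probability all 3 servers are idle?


a = λ/μ = 22.22/10.45 = 2.1263; ρ = a/c = 0.7088
Σ_{k=0}^{2} a^k/k! (terms k=0..2) = 1.00000 + 2.12632 + 2.26061 = 5.38693
Tail: a^3/(3!(1−ρ)) = 9.61354/(6·0.2912) = 5.50172
P₀ = 1/(5.38693 + 5.50172) = 1/10.88865 = 0.091839

Final: 0.091839


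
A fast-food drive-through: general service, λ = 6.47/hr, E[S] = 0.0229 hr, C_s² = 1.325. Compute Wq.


ρ = λ·E[S] = 6.47·0.0229 = 0.1482
E[S²] = E[S]²(1+C_s²) = 0.0229²·(1+1.325) = 0.001219
Wq = λ·E[S²]/(2(1−ρ)) = 6.47·0.001219/(2·0.8518) = 0.004630 hr

Final: 0.004630 hr


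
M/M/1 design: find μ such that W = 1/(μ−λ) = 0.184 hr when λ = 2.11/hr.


W = 1/(μ−λ) ⇒ μ − λ = 1/W = 1/0.184 = 5.4348
μ = λ + 1/W = 2.11 + 5.4348 = 7.5448 per hr

Final: 7.5448 /hr


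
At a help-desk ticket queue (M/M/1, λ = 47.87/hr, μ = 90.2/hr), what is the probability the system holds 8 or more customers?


ρ = 47.87/90.2 = 0.5307
P(N ≥ n) = ρ^n = 0.5307^8 = 0.006293

Final: 0.006293


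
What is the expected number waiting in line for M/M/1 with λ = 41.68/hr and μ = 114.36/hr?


ρ = 41.68/114.36 = 0.3645
Lq = ρ²/(1−ρ) = 0.1328/0.6355 = 0.2090

Final: 0.2090


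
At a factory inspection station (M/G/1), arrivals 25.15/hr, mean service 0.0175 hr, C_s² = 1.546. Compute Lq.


ρ = λ·E[S] = 25.15·0.0175 = 0.4401
Lq = ρ²(1+C_s²)/(2(1−ρ)) = 0.1937·(1+1.546)/(2·0.5599)
= 0.1937·2.5460/1.1197 = 0.44044

Final: 0.44044


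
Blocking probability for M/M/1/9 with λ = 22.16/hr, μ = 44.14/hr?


ρ = λ/μ = 22.16/44.14 = 0.5020
P_K = (1−ρ)ρ^K/(1−ρ^(K+1)) = (0.4980·0.002026)/(1 − 0.001017)
= 0.001009/0.998983 = 0.001010

Final: 0.001010


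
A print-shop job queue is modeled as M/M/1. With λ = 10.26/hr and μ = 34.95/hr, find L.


ρ = λ/μ = 10.26/34.95 = 0.2936
L = ρ/(1−ρ) = 0.2936/(1 − 0.2936) = 0.2936/0.7064 = 0.4156

Final: 0.4156


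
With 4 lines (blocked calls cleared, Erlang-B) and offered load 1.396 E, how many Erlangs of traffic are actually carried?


B(4,1.396) = 0.039739 (Erlang-B)
Carried load = a(1 − B) = 1.396·(1 − 0.039739) = 1.396·0.960261 = 1.3405 E

Final: 1.3405 Erlangs


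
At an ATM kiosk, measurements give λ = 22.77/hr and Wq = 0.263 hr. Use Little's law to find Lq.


Lq = λWq = 22.77·0.263 = 5.9885

Final: 5.9885


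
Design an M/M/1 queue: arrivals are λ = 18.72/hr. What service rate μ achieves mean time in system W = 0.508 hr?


W = 1/(μ−λ) ⇒ μ − λ = 1/W = 1/0.508 = 1.9685
μ = λ + 1/W = 18.72 + 1.9685 = 20.6885 per hr

Final: 20.6885 /hr


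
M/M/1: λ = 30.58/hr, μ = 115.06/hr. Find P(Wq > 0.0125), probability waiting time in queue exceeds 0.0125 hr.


ρ = 30.58/115.06 = 0.2658
P(Wq > t) = ρ·e^{−(μ−λ)t} = 0.2658·e^{−1.0560}
= 0.2658·0.347844 = 0.092448

Final: 0.092448


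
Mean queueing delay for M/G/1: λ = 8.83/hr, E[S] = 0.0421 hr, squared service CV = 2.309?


ρ = λ·E[S] = 8.83·0.0421 = 0.3717
E[S²] = E[S]²(1+C_s²) = 0.0421²·(1+2.309) = 0.005865
Wq = λ·E[S²]/(2(1−ρ)) = 8.83·0.005865/(2·0.6283) = 0.04121 hr

Final: 0.04121 hr


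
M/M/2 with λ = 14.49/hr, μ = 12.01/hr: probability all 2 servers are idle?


a = λ/μ = 14.49/12.01 = 1.2065; ρ = a/c = 0.6032
Σ_{k=0}^{1} a^k/k! (terms k=0..1) = 1.00000 + 1.20649 = 2.20649
Tail: a^2/(2!(1−ρ)) = 1.45563/(2·0.3968) = 1.83443
P₀ = 1/(2.20649 + 1.83443) = 1/4.04092 = 0.247468

Final: 0.247468


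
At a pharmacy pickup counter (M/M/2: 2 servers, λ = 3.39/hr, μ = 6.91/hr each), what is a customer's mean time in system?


a = 0.4906; ρ = 0.2453; P₀ = 0.606043
Lq = P₀·a^c·ρ/(c!(1−ρ)²) = 0.03141
Wq = Lq/λ = 0.03141/3.39 = 0.009265 hr
W = Wq + 1/μ = 0.009265 + 0.14472 = 0.15398 hr

Final: 0.15398 hr


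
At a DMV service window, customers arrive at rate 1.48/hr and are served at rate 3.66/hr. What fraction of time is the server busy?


ρ = λ/μ = 1.48/3.66 = 0.4044

Final: 0.4044


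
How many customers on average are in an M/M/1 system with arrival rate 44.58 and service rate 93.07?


ρ = λ/μ = 44.58/93.07 = 0.4790
L = ρ/(1−ρ) = 0.4790/(1 − 0.4790) = 0.4790/0.5210 = 0.9194

Final: 0.9194


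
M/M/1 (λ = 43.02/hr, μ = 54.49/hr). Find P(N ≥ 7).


ρ = 43.02/54.49 = 0.7895
P(N ≥ n) = ρ^n = 0.7895^7 = 0.191194

Final: 0.191194


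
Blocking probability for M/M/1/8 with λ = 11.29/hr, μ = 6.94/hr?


ρ = λ/μ = 11.29/6.94 = 1.6268
P_K = (1−ρ)ρ^K/(1−ρ^(K+1)) = (-0.6268·49.054152)/(1 − 79.801351)
= -30.747199/-78.801351 = 0.390186

Final: 0.390186


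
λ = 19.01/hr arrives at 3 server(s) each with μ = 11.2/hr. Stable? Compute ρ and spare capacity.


Total capacity cμ = 3·11.2 = 33.60/hr
ρ = λ/(cμ) = 19.01/33.60 = 0.5658
Stable ⇔ ρ < 1: YES
Spare capacity = cμ − λ = 33.60 − 19.01 = 14.59/hr

Final: ρ = 0.5658; stable; margin = 14.59/hr


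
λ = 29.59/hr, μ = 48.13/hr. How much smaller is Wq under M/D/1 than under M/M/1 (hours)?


ρ = 29.59/48.13 = 0.6148
Wq(M/M/1) = ρ/(μ−λ) = 0.6148/18.54 = 0.03316 hr
Wq(M/D/1) = ρ/(2(μ−λ)) = 0.01658 hr
Savings = 0.03316 − 0.01658 = 0.01658 hr

Final: 0.01658 hr


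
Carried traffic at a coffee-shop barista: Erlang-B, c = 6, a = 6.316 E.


B(6,6.316) = 0.286741 (Erlang-B)
Carried load = a(1 − B) = 6.316·(1 − 0.286741) = 6.316·0.713259 = 4.5049 E

Final: 4.5049 Erlangs


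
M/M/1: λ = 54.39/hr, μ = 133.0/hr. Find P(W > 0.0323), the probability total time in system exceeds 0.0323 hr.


W ~ Exponential(μ−λ) for M/M/1.
μ − λ = 133.0 − 54.39 = 78.6100
P(W > t) = e^{−(μ−λ)t} = e^{−2.5391} = 0.078937

Final: 0.078937


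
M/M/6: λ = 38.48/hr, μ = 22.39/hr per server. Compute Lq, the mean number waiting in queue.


a = λ/μ = 1.7186; ρ = a/6 = 0.2864
P₀ = 0.179208
Lq = P₀·a^c·ρ / (c!·(1−ρ)²) = 0.179208·25.76830·0.2864/(720·0.50917)
= 0.003608

Final: 0.003608


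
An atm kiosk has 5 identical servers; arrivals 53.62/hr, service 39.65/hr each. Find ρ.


ρ = λ/(cμ) = 53.62/(5·39.65) = 53.62/198.25 = 0.2705

Final: 0.2705


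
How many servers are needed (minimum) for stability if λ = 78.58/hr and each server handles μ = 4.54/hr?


Stability requires cμ > λ ⇔ c > λ/μ.
λ/μ = 78.58/4.54 = 17.3084
Minimum integer c = ⌊17.3084⌋ + 1 = 18
Check: 18·4.54 = 81.72 > 78.58, while 17·4.54 = 77.18 ≤ 78.58

Final: 18 servers


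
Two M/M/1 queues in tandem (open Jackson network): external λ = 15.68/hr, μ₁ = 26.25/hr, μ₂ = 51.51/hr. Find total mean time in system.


Each node sees arrival rate λ = 15.68/hr (tandem ⇒ throughput preserved).
W₁ = 1/(μ₁−λ) = 1/(26.25−15.68) = 0.09461 hr
W₂ = 1/(μ₂−λ) = 1/(51.51−15.68) = 0.02791 hr
W_total = W₁ + W₂ = 0.09461 + 0.02791 = 0.12252 hr

Final: 0.12252 hr


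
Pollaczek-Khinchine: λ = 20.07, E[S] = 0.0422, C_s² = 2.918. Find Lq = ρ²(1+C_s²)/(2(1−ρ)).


ρ = λ·E[S] = 20.07·0.0422 = 0.8470
Lq = ρ²(1+C_s²)/(2(1−ρ)) = 0.7173·(1+2.918)/(2·0.1530)
= 0.7173·3.9180/0.3061 = 9.18189

Final: 9.18189


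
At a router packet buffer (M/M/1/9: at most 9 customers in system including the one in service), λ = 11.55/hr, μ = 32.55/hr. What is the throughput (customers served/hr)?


ρ = 0.3548; P_K = (1−ρ)ρ^9/(1−ρ^10) = 0.00005754
λ_eff = λ(1 − P_K) = 11.55·(1 − 0.00005754) = 11.55·0.999942 = 11.5493 /hr

Final: 11.5493 /hr


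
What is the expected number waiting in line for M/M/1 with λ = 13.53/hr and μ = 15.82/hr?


ρ = 13.53/15.82 = 0.8552
Lq = ρ²/(1−ρ) = 0.7314/0.1448 = 5.0531

Final: 5.0531


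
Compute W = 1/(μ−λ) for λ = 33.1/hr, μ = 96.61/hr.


W = 1/(μ−λ) = 1/(96.61 − 33.1) = 1/63.51 = 0.01575 hr

Final: 0.01575 hr


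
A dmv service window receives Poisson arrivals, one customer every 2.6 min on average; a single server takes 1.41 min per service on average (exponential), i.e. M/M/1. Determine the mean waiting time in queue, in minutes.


λ = 60/2.6 = 23.0769 /hr
μ = 60/1.41 = 42.5532 /hr
ρ = λ/μ = 23.0769/42.5532 = 0.5423
Wq = ρ/(μ−λ) = 0.5423/(42.5532−23.0769) = 0.02784 hr
In minutes: 0.02784·60 = 1.671 min

Final: 1.671 min


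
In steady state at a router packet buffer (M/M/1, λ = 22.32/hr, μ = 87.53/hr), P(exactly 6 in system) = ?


ρ = 22.32/87.53 = 0.2550
P_n = (1−ρ)·ρ^n = (1 − 0.2550)·0.2550^6 = 0.7450·0.0002749 = 0.0002048

Final: 0.0002048


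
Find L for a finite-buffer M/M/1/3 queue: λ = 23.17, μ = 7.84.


ρ = 23.17/7.84 = 2.9554
L = ρ[1 − (K+1)ρ^K + Kρ^(K+1)] / [(1−ρ)(1−ρ^(K+1))]
Numerator: 2.9554·(1 − 4·25.812491 + 3·76.285129) = 374.164243
Denominator: (-1.9554)·(-75.285129) = 147.209315
L = 374.164243/147.209315 = 2.5417

Final: 2.5417


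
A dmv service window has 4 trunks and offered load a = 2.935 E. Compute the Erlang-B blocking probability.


B(c,a) = (a^c/c!) / Σ_{k=0}^{c} a^k/k!
a^4/4! = 3.091870
Σ terms (k=0..4): 1.00000 + 2.93500 + 4.30711 + 4.21379 + 3.09187 = 15.547774
B = 3.091870/15.547774 = 0.198863

Final: 0.198863


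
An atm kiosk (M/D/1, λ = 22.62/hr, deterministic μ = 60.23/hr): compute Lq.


ρ = 22.62/60.23 = 0.3756
M/D/1: Lq = ρ²/(2(1−ρ)) = 0.1410/(2·0.6244) = 0.11294

Final: 0.11294


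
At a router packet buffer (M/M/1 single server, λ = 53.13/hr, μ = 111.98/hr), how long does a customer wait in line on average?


ρ = 53.13/111.98 = 0.4745
Wq = ρ/(μ−λ) = 0.4745/(111.98 − 53.13) = 0.4745/58.85 = 0.008062 hr

Final: 0.008062 hr


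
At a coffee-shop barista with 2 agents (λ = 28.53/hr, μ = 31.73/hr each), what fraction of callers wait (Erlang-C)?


a = λ/μ = 0.8991; ρ = a/2 = 0.4496
P₀ = 0.379715 (from M/M/c formula)
C(c,a) = [a^c/(c!(1−ρ))]·P₀ = [0.80847/(2·0.5504)]·0.379715
= 0.73440·0.379715 = 0.278864

Final: 0.278864


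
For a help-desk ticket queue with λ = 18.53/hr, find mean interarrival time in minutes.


Mean interarrival time = 1/λ = 1/18.53 hour = 0.05397 hour
In minutes: 0.05397 × 60 = 3.2380 min

Final: 3.2380 min


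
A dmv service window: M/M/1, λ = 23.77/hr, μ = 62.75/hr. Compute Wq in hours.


ρ = 23.77/62.75 = 0.3788
Wq = ρ/(μ−λ) = 0.3788/(62.75 − 23.77) = 0.3788/38.98 = 0.009718 hr

Final: 0.009718 hr


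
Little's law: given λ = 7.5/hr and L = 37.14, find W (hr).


W = L/λ = 37.14/7.5 = 4.9520 hr

Final: 4.9520 hr


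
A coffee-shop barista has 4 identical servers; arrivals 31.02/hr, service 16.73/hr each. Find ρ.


ρ = λ/(cμ) = 31.02/(4·16.73) = 31.02/66.92 = 0.4635

Final: 0.4635


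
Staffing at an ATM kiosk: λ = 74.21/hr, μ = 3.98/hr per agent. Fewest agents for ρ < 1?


Stability requires cμ > λ ⇔ c > λ/μ.
λ/μ = 74.21/3.98 = 18.6457
Minimum integer c = ⌊18.6457⌋ + 1 = 19
Check: 19·3.98 = 75.62 > 74.21, while 18·3.98 = 71.64 ≤ 74.21

Final: 19 servers


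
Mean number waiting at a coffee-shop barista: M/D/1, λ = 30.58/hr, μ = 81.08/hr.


ρ = 30.58/81.08 = 0.3772
M/D/1: Lq = ρ²/(2(1−ρ)) = 0.1422/(2·0.6228) = 0.11419

Final: 0.11419


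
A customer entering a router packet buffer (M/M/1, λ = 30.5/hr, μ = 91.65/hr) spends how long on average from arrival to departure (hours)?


W = 1/(μ−λ) = 1/(91.65 − 30.5) = 1/61.15 = 0.01635 hr

Final: 0.01635 hr


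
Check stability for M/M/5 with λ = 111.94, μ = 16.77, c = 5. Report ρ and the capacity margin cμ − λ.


Total capacity cμ = 5·16.77 = 83.85/hr
ρ = λ/(cμ) = 111.94/83.85 = 1.3350
Stable ⇔ ρ < 1: NO
Spare capacity = cμ − λ = 83.85 − 111.94 = -28.09/hr

Final: ρ = 1.3350; unstable; margin = -28.09/hr


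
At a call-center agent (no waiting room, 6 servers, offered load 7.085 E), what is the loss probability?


B(c,a) = (a^c/c!) / Σ_{k=0}^{c} a^k/k!
a^6/6! = 175.673653
Σ terms (k=0..6): 1.00000 + 7.08500 + 25.09861 + 59.27456 + 104.99006 + 148.77091 + 175.67365 = 521.892792
B = 175.673653/521.892792 = 0.336609

Final: 0.336609


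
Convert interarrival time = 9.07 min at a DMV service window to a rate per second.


λ = 1/(interarrival time) in consistent units.
1 second = 0.0166667 min, so λ = 0.0166667/9.07 = 0.001838 per second

Final: 0.001838 /sec


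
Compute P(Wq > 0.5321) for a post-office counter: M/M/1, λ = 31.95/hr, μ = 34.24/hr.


ρ = 31.95/34.24 = 0.9331
P(Wq > t) = ρ·e^{−(μ−λ)t} = 0.9331·e^{−1.2185}
= 0.9331·0.295671 = 0.275896

Final: 0.275896


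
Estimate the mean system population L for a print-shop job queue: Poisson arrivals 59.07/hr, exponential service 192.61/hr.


ρ = λ/μ = 59.07/192.61 = 0.3067
L = ρ/(1−ρ) = 0.3067/(1 − 0.3067) = 0.3067/0.6933 = 0.4423

Final: 0.4423


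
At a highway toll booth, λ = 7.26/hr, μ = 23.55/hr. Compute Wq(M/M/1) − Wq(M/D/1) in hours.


ρ = 7.26/23.55 = 0.3083
Wq(M/M/1) = ρ/(μ−λ) = 0.3083/16.29 = 0.01892 hr
Wq(M/D/1) = ρ/(2(μ−λ)) = 0.009462 hr
Savings = 0.01892 − 0.009462 = 0.009462 hr

Final: 0.009462 hr


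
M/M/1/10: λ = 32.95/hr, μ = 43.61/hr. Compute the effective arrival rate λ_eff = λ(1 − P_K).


ρ = 0.7556; P_K = (1−ρ)ρ^10/(1−ρ^11) = 0.015532
λ_eff = λ(1 − P_K) = 32.95·(1 − 0.015532) = 32.95·0.984468 = 32.4382 /hr

Final: 32.4382 /hr


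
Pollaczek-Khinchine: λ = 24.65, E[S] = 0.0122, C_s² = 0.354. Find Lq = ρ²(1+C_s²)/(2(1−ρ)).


ρ = λ·E[S] = 24.65·0.0122 = 0.3007
Lq = ρ²(1+C_s²)/(2(1−ρ)) = 0.09044·(1+0.354)/(2·0.6993)
= 0.09044·1.3540/1.3985 = 0.08756

Final: 0.08756


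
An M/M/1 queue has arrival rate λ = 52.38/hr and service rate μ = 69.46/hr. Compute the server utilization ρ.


ρ = λ/μ = 52.38/69.46 = 0.7541

Final: 0.7541


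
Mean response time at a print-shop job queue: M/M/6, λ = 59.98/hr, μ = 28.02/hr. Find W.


a = 2.1406; ρ = 0.3568; P₀ = 0.117320
Lq = P₀·a^c·ρ/(c!(1−ρ)²) = 0.01352
Wq = Lq/λ = 0.01352/59.98 = 0.0002254 hr
W = Wq + 1/μ = 0.0002254 + 0.03569 = 0.03591 hr

Final: 0.03591 hr


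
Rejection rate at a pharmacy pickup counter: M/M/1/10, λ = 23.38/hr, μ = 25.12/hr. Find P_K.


ρ = λ/μ = 23.38/25.12 = 0.9307
P_K = (1−ρ)ρ^K/(1−ρ^(K+1)) = (0.06927·0.487808)/(1 − 0.454019)
= 0.033789/0.545981 = 0.061887

Final: 0.061887


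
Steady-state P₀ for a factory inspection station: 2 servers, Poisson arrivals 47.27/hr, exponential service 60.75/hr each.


a = λ/μ = 47.27/60.75 = 0.7781; ρ = a/c = 0.3891
Σ_{k=0}^{1} a^k/k! (terms k=0..1) = 1.00000 + 0.77811 = 1.77811
Tail: a^2/(2!(1−ρ)) = 0.60545/(2·0.6109) = 0.49550
P₀ = 1/(1.77811 + 0.49550) = 1/2.27361 = 0.439829

Final: 0.439829


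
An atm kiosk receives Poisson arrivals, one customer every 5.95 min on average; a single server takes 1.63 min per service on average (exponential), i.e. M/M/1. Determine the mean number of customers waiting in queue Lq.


λ = 60/5.95 = 10.0840 /hr
μ = 60/1.63 = 36.8098 /hr
ρ = λ/μ = 10.0840/36.8098 = 0.2739
Lq = ρ²/(1−ρ) = 0.07505/0.7261 = 0.1034

Final: 0.1034


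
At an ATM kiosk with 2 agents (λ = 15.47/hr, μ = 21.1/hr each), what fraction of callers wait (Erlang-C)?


a = λ/μ = 0.7332; ρ = a/2 = 0.3666
P₀ = 0.463499 (from M/M/c formula)
C(c,a) = [a^c/(c!(1−ρ))]·P₀ = [0.53755/(2·0.6334)]·0.463499
= 0.42433·0.463499 = 0.196675

Final: 0.196675


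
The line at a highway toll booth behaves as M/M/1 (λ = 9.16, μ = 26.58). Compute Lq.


ρ = 9.16/26.58 = 0.3446
Lq = ρ²/(1−ρ) = 0.1188/0.6554 = 0.1812

Final: 0.1812


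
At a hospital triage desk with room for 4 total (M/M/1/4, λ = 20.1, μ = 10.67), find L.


ρ = 20.1/10.67 = 1.8838
L = ρ[1 − (K+1)ρ^K + Kρ^(K+1)] / [(1−ρ)(1−ρ^(K+1))]
Numerator: 1.8838·(1 − 5·12.592923 + 4·23.722376) = 62.023456
Denominator: (-0.8838)·(-22.722376) = 20.081725
L = 62.023456/20.081725 = 3.0886

Final: 3.0886


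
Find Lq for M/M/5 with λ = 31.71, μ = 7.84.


a = λ/μ = 4.0446; ρ = a/5 = 0.8089
P₀ = 0.012105
Lq = P₀·a^c·ρ / (c!·(1−ρ)²) = 0.012105·1082.43268·0.8089/(120·0.03651)
= 2.41934

Final: 2.41934


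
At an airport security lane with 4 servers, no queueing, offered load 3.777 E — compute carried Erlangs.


B(4,3.777) = 0.288720 (Erlang-B)
Carried load = a(1 − B) = 3.777·(1 − 0.288720) = 3.777·0.711280 = 2.6865 E

Final: 2.6865 Erlangs


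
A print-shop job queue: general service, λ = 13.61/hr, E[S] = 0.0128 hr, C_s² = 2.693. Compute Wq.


ρ = λ·E[S] = 13.61·0.0128 = 0.1742
E[S²] = E[S]²(1+C_s²) = 0.0128²·(1+2.693) = 0.0006051
Wq = λ·E[S²]/(2(1−ρ)) = 13.61·0.0006051/(2·0.8258) = 0.004986 hr

Final: 0.004986 hr


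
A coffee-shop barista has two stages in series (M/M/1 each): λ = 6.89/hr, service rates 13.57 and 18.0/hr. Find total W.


Each node sees arrival rate λ = 6.89/hr (tandem ⇒ throughput preserved).
W₁ = 1/(μ₁−λ) = 1/(13.57−6.89) = 0.14970 hr
W₂ = 1/(μ₂−λ) = 1/(18.0−6.89) = 0.09001 hr
W_total = W₁ + W₂ = 0.14970 + 0.09001 = 0.23971 hr

Final: 0.23971 hr


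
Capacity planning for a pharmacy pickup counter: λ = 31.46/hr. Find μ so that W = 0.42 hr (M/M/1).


W = 1/(μ−λ) ⇒ μ − λ = 1/W = 1/0.42 = 2.3810
μ = λ + 1/W = 31.46 + 2.3810 = 33.8410 per hr

Final: 33.8410 /hr


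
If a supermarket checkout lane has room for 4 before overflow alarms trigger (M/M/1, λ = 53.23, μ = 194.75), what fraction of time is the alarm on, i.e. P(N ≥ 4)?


ρ = 53.23/194.75 = 0.2733
P(N ≥ n) = ρ^n = 0.2733^4 = 0.005581

Final: 0.005581


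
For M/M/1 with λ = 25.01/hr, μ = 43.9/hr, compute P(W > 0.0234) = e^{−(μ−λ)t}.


W ~ Exponential(μ−λ) for M/M/1.
μ − λ = 43.9 − 25.01 = 18.8900
P(W > t) = e^{−(μ−λ)t} = e^{−0.4420} = 0.642733

Final: 0.642733


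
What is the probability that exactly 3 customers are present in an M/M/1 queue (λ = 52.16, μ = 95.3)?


ρ = 52.16/95.3 = 0.5473
P_n = (1−ρ)·ρ^n = (1 − 0.5473)·0.5473^3 = 0.4527·0.163959 = 0.074220

Final: 0.074220


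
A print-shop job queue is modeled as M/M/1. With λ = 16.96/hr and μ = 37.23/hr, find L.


ρ = λ/μ = 16.96/37.23 = 0.4555
L = ρ/(1−ρ) = 0.4555/(1 − 0.4555) = 0.4555/0.5445 = 0.8367

Final: 0.8367


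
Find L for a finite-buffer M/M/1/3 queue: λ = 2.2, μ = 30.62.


ρ = 2.2/30.62 = 0.07185
L = ρ[1 − (K+1)ρ^K + Kρ^(K+1)] / [(1−ρ)(1−ρ^(K+1))]
Numerator: 0.07185·(1 − 4·0.0003709 + 3·0.00002665) = 0.071748
Denominator: (0.9282)·(0.999973) = 0.928127
L = 0.071748/0.928127 = 0.07730

Final: 0.07730


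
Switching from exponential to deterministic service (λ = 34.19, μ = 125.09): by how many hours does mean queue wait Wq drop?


ρ = 34.19/125.09 = 0.2733
Wq(M/M/1) = ρ/(μ−λ) = 0.2733/90.90 = 0.003007 hr
Wq(M/D/1) = ρ/(2(μ−λ)) = 0.001503 hr
Savings = 0.003007 − 0.001503 = 0.001503 hr

Final: 0.001503 hr


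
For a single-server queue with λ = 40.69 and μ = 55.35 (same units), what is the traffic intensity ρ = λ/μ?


ρ = λ/μ = 40.69/55.35 = 0.7351

Final: 0.7351


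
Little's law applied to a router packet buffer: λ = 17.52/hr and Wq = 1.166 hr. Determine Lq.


Lq = λWq = 17.52·1.166 = 20.4283

Final: 20.4283


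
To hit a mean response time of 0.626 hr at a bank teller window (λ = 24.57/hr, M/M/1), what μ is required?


W = 1/(μ−λ) ⇒ μ − λ = 1/W = 1/0.626 = 1.5974
μ = λ + 1/W = 24.57 + 1.5974 = 26.1674 per hr

Final: 26.1674 /hr


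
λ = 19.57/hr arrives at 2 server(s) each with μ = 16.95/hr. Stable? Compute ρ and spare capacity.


Total capacity cμ = 2·16.95 = 33.90/hr
ρ = λ/(cμ) = 19.57/33.90 = 0.5773
Stable ⇔ ρ < 1: YES
Spare capacity = cμ − λ = 33.90 − 19.57 = 14.33/hr

Final: ρ = 0.5773; stable; margin = 14.33/hr


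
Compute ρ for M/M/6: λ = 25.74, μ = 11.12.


ρ = λ/(cμ) = 25.74/(6·11.12) = 25.74/66.72 = 0.3858

Final: 0.3858


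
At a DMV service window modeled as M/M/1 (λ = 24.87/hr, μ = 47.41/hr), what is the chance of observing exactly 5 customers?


ρ = 24.87/47.41 = 0.5246
P_n = (1−ρ)·ρ^n = (1 − 0.5246)·0.5246^5 = 0.4754·0.039722 = 0.018885

Final: 0.018885


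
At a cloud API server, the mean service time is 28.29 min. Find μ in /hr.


μ = 1/(service time) in consistent units.
1 hour = 60 min, so μ = 60/28.29 = 2.1209 per hour

Final: 2.1209 /hr


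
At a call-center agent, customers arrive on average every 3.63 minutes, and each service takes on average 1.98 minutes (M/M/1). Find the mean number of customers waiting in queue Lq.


λ = 60/3.63 = 16.5289 /hr
μ = 60/1.98 = 30.3030 /hr
ρ = λ/μ = 16.5289/30.3030 = 0.5455
Lq = ρ²/(1−ρ) = 0.2975/0.4545 = 0.6545

Final: 0.6545


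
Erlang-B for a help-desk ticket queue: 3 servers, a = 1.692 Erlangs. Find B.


B(c,a) = (a^c/c!) / Σ_{k=0}^{c} a^k/k!
a^3/3! = 0.807328
Σ terms (k=0..3): 1.00000 + 1.69200 + 1.43143 + 0.80733 = 4.930760
B = 0.807328/4.930760 = 0.163733

Final: 0.163733


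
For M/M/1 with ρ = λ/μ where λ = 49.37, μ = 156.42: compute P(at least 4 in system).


ρ = 49.37/156.42 = 0.3156
P(N ≥ n) = ρ^n = 0.3156^4 = 0.009924

Final: 0.009924


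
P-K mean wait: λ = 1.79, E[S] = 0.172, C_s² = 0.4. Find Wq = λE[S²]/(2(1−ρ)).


ρ = λ·E[S] = 1.79·0.172 = 0.3079
E[S²] = E[S]²(1+C_s²) = 0.172²·(1+0.4) = 0.041418
Wq = λ·E[S²]/(2(1−ρ)) = 1.79·0.041418/(2·0.6921) = 0.05356 hr

Final: 0.05356 hr


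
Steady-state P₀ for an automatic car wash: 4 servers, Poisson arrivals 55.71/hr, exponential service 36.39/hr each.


a = λ/μ = 55.71/36.39 = 1.5309; ρ = a/c = 0.3827
Σ_{k=0}^{3} a^k/k! (terms k=0..3) = 1.00000 + 1.53092 + 1.17185 + 0.59800 = 4.30077
Tail: a^4/(4!(1−ρ)) = 5.49293/(24·0.6173) = 0.37078
P₀ = 1/(4.30077 + 0.37078) = 1/4.67155 = 0.214062

Final: 0.214062


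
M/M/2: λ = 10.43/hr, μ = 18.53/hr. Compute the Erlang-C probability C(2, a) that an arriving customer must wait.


a = λ/μ = 0.5629; ρ = a/2 = 0.2814
P₀ = 0.560750 (from M/M/c formula)
C(c,a) = [a^c/(c!(1−ρ))]·P₀ = [0.31682/(2·0.7186)]·0.560750
= 0.22046·0.560750 = 0.123621

Final: 0.123621


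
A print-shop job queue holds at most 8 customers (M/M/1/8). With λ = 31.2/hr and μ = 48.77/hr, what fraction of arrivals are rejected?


ρ = λ/μ = 31.2/48.77 = 0.6397
P_K = (1−ρ)ρ^K/(1−ρ^(K+1)) = (0.3603·0.028055)/(1 − 0.017948)
= 0.010107/0.982052 = 0.010292

Final: 0.010292


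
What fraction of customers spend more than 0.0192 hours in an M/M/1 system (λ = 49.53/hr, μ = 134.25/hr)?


W ~ Exponential(μ−λ) for M/M/1.
μ − λ = 134.25 − 49.53 = 84.7200
P(W > t) = e^{−(μ−λ)t} = e^{−1.6266} = 0.196592

Final: 0.196592


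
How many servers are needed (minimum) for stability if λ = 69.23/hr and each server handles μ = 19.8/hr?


Stability requires cμ > λ ⇔ c > λ/μ.
λ/μ = 69.23/19.8 = 3.4965
Minimum integer c = ⌊3.4965⌋ + 1 = 4
Check: 4·19.8 = 79.20 > 69.23, while 3·19.8 = 59.40 ≤ 69.23

Final: 4 servers


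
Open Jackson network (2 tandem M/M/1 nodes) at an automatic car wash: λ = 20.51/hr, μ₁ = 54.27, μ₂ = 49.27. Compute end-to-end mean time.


Each node sees arrival rate λ = 20.51/hr (tandem ⇒ throughput preserved).
W₁ = 1/(μ₁−λ) = 1/(54.27−20.51) = 0.02962 hr
W₂ = 1/(μ₂−λ) = 1/(49.27−20.51) = 0.03477 hr
W_total = W₁ + W₂ = 0.02962 + 0.03477 = 0.06439 hr

Final: 0.06439 hr


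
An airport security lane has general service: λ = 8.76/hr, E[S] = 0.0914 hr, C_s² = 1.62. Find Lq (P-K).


ρ = λ·E[S] = 8.76·0.0914 = 0.8007
Lq = ρ²(1+C_s²)/(2(1−ρ)) = 0.6411·(1+1.62)/(2·0.1993)
= 0.6411·2.6200/0.3987 = 4.21295

Final: 4.21295


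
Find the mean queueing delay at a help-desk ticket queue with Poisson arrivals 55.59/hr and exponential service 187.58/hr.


ρ = 55.59/187.58 = 0.2964
Wq = ρ/(μ−λ) = 0.2964/(187.58 − 55.59) = 0.2964/131.99 = 0.002245 hr

Final: 0.002245 hr


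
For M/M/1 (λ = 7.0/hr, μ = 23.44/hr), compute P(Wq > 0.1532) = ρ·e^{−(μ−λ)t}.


ρ = 7.0/23.44 = 0.2986
P(Wq > t) = ρ·e^{−(μ−λ)t} = 0.2986·e^{−2.5186}
= 0.2986·0.080572 = 0.024062

Final: 0.024062


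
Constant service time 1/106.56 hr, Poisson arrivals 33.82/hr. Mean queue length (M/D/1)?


ρ = 33.82/106.56 = 0.3174
M/D/1: Lq = ρ²/(2(1−ρ)) = 0.1007/(2·0.6826) = 0.07378

Final: 0.07378


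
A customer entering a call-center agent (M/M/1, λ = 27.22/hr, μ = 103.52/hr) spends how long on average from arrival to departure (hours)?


W = 1/(μ−λ) = 1/(103.52 − 27.22) = 1/76.30 = 0.01311 hr

Final: 0.01311 hr


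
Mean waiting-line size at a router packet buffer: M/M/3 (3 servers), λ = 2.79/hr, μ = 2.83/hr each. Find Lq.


a = λ/μ = 0.9859; ρ = a/3 = 0.3286
P₀ = 0.369045
Lq = P₀·a^c·ρ / (c!·(1−ρ)²) = 0.369045·0.95819·0.3286/(6·0.45075)
= 0.04297

Final: 0.04297


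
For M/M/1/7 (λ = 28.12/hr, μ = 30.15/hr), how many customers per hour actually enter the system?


ρ = 0.9327; P_K = (1−ρ)ρ^7/(1−ρ^8) = 0.096702
λ_eff = λ(1 − P_K) = 28.12·(1 − 0.096702) = 28.12·0.903298 = 25.4008 /hr

Final: 25.4008 /hr


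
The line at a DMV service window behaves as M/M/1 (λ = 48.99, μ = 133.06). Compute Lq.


ρ = 48.99/133.06 = 0.3682
Lq = ρ²/(1−ρ) = 0.1356/0.6318 = 0.2145

Final: 0.2145


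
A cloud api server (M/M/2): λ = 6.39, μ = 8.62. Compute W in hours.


a = 0.7413; ρ = 0.3706; P₀ = 0.459162
Lq = P₀·a^c·ρ/(c!(1−ρ)²) = 0.11806
Wq = Lq/λ = 0.11806/6.39 = 0.01848 hr
W = Wq + 1/μ = 0.01848 + 0.11601 = 0.13448 hr

Final: 0.13448 hr


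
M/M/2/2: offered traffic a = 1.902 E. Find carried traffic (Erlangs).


B(2,1.902) = 0.383969 (Erlang-B)
Carried load = a(1 − B) = 1.902·(1 − 0.383969) = 1.902·0.616031 = 1.1717 E

Final: 1.1717 Erlangs


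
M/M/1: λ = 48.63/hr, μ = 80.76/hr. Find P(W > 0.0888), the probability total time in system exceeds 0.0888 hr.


W ~ Exponential(μ−λ) for M/M/1.
μ − λ = 80.76 − 48.63 = 32.1300
P(W > t) = e^{−(μ−λ)t} = e^{−2.8531} = 0.057663

Final: 0.057663


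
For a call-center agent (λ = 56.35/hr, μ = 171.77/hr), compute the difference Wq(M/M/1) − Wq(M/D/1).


ρ = 56.35/171.77 = 0.3281
Wq(M/M/1) = ρ/(μ−λ) = 0.3281/115.42 = 0.002842 hr
Wq(M/D/1) = ρ/(2(μ−λ)) = 0.001421 hr
Savings = 0.002842 − 0.001421 = 0.001421 hr

Final: 0.001421 hr


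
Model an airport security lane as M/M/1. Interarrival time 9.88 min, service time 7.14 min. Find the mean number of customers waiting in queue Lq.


λ = 60/9.88 = 6.0729 /hr
μ = 60/7.14 = 8.4034 /hr
ρ = λ/μ = 6.0729/8.4034 = 0.7227
Lq = ρ²/(1−ρ) = 0.5223/0.2773 = 1.8832

Final: 1.8832


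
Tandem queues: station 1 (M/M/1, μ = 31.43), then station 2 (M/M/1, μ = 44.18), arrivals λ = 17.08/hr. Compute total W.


Each node sees arrival rate λ = 17.08/hr (tandem ⇒ throughput preserved).
W₁ = 1/(μ₁−λ) = 1/(31.43−17.08) = 0.06969 hr
W₂ = 1/(μ₂−λ) = 1/(44.18−17.08) = 0.03690 hr
W_total = W₁ + W₂ = 0.06969 + 0.03690 = 0.10659 hr

Final: 0.10659 hr


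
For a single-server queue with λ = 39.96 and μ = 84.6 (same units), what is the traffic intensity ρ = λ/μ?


ρ = λ/μ = 39.96/84.6 = 0.4723

Final: 0.4723


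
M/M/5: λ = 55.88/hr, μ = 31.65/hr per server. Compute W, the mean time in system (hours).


a = 1.7656; ρ = 0.3531; P₀ = 0.170436
Lq = P₀·a^c·ρ/(c!(1−ρ)²) = 0.02056
Wq = Lq/λ = 0.02056/55.88 = 0.0003680 hr
W = Wq + 1/μ = 0.0003680 + 0.03160 = 0.03196 hr

Final: 0.03196 hr


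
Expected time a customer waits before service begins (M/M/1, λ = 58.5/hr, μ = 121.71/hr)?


ρ = 58.5/121.71 = 0.4807
Wq = ρ/(μ−λ) = 0.4807/(121.71 − 58.5) = 0.4807/63.21 = 0.007604 hr

Final: 0.007604 hr


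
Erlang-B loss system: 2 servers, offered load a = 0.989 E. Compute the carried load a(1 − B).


B(2,0.989) = 0.197356 (Erlang-B)
Carried load = a(1 − B) = 0.989·(1 − 0.197356) = 0.989·0.802644 = 0.7938 E

Final: 0.7938 Erlangs


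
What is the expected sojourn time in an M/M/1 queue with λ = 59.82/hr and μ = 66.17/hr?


W = 1/(μ−λ) = 1/(66.17 − 59.82) = 1/6.35 = 0.1575 hr

Final: 0.1575 hr


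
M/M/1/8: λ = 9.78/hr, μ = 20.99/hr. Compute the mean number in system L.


ρ = 9.78/20.99 = 0.4659
L = ρ[1 − (K+1)ρ^K + Kρ^(K+1)] / [(1−ρ)(1−ρ^(K+1))]
Numerator: 0.4659·(1 − 9·0.002221 + 8·0.001035) = 0.460479
Denominator: (0.5341)·(0.998965) = 0.533511
L = 0.460479/0.533511 = 0.8631

Final: 0.8631


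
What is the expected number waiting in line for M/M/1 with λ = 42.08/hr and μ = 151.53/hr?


ρ = 42.08/151.53 = 0.2777
Lq = ρ²/(1−ρ) = 0.07712/0.7223 = 0.1068

Final: 0.1068


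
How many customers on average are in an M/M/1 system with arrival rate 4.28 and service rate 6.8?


ρ = λ/μ = 4.28/6.8 = 0.6294
L = ρ/(1−ρ) = 0.6294/(1 − 0.6294) = 0.6294/0.3706 = 1.6984

Final: 1.6984


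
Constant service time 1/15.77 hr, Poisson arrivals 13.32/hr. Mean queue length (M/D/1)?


ρ = 13.32/15.77 = 0.8446
M/D/1: Lq = ρ²/(2(1−ρ)) = 0.7134/(2·0.1554) = 2.29605

Final: 2.29605


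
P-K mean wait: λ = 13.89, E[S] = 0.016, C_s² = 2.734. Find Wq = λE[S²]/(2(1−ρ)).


ρ = λ·E[S] = 13.89·0.016 = 0.2222
E[S²] = E[S]²(1+C_s²) = 0.016²·(1+2.734) = 0.0009559
Wq = λ·E[S²]/(2(1−ρ)) = 13.89·0.0009559/(2·0.7778) = 0.008536 hr

Final: 0.008536 hr


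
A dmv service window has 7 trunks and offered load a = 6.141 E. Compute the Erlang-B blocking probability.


B(c,a) = (a^c/c!) / Σ_{k=0}^{c} a^k/k!
a^7/7! = 65.349632
Σ terms (k=0..7): 1.00000 + 6.14100 + 18.85594 + 38.59811 + 59.25775 + 72.78037 + 74.49071 + 65.34963 = 336.473504
B = 65.349632/336.473504 = 0.194219

Final: 0.194219


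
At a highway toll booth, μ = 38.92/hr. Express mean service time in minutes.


Mean service time = 1/μ = 1/38.92 hour = 0.02569 hour
In minutes: 0.02569 × 60 = 1.5416 min

Final: 1.5416 min


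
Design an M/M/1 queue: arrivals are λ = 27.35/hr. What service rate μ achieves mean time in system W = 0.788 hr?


W = 1/(μ−λ) ⇒ μ − λ = 1/W = 1/0.788 = 1.2690
μ = λ + 1/W = 27.35 + 1.2690 = 28.6190 per hr

Final: 28.6190 /hr


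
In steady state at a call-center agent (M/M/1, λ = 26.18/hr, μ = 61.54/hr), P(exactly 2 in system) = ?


ρ = 26.18/61.54 = 0.4254
P_n = (1−ρ)·ρ^n = (1 − 0.4254)·0.4254^2 = 0.5746·0.180977 = 0.103987

Final: 0.103987


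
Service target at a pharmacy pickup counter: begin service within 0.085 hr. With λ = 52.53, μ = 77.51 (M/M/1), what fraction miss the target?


ρ = 52.53/77.51 = 0.6777
P(Wq > t) = ρ·e^{−(μ−λ)t} = 0.6777·e^{−2.1233}
= 0.6777·0.119636 = 0.081080

Final: 0.081080


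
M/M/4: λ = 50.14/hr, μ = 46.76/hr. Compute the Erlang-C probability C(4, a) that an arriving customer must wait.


a = λ/μ = 1.0723; ρ = a/4 = 0.2681
P₀ = 0.341539 (from M/M/c formula)
C(c,a) = [a^c/(c!(1−ρ))]·P₀ = [1.32202/(24·0.7319)]·0.341539
= 0.07526·0.341539 = 0.025704

Final: 0.025704


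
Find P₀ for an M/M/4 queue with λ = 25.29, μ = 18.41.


a = λ/μ = 25.29/18.41 = 1.3737; ρ = a/c = 0.3434
Σ_{k=0}^{3} a^k/k! (terms k=0..3) = 1.00000 + 1.37371 + 0.94354 + 0.43205 = 3.74930
Tail: a^4/(4!(1−ρ)) = 3.56107/(24·0.6566) = 0.22599
P₀ = 1/(3.74930 + 0.22599) = 1/3.97529 = 0.251554

Final: 0.251554


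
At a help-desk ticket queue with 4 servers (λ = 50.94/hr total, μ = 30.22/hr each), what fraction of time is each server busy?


ρ = λ/(cμ) = 50.94/(4·30.22) = 50.94/120.88 = 0.4214

Final: 0.4214


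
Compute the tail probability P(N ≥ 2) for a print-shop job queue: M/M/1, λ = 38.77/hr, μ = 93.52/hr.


ρ = 38.77/93.52 = 0.4146
P(N ≥ n) = ρ^n = 0.4146^2 = 0.171863

Final: 0.171863


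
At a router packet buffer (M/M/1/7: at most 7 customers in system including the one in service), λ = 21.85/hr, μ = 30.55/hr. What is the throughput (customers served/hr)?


ρ = 0.7152; P_K = (1−ρ)ρ^7/(1−ρ^8) = 0.029268
λ_eff = λ(1 − P_K) = 21.85·(1 − 0.029268) = 21.85·0.970732 = 21.2105 /hr

Final: 21.2105 /hr


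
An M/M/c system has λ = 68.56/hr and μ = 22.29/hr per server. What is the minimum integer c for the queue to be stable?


Stability requires cμ > λ ⇔ c > λ/μ.
λ/μ = 68.56/22.29 = 3.0758
Minimum integer c = ⌊3.0758⌋ + 1 = 4
Check: 4·22.29 = 89.16 > 68.56, while 3·22.29 = 66.87 ≤ 68.56

Final: 4 servers


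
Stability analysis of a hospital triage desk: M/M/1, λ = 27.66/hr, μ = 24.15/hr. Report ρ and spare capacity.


Total capacity cμ = 1·24.15 = 24.15/hr
ρ = λ/(cμ) = 27.66/24.15 = 1.1453
Stable ⇔ ρ < 1: NO
Spare capacity = cμ − λ = 24.15 − 27.66 = -3.51/hr

Final: ρ = 1.1453; unstable; margin = -3.51/hr


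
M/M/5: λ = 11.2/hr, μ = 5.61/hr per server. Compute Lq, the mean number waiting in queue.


a = λ/μ = 1.9964; ρ = a/5 = 0.3993
P₀ = 0.134818
Lq = P₀·a^c·ρ / (c!·(1−ρ)²) = 0.134818·31.71581·0.3993/(120·0.36086)
= 0.03943

Final: 0.03943


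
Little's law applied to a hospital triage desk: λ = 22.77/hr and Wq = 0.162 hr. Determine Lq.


Lq = λWq = 22.77·0.162 = 3.6887

Final: 3.6887


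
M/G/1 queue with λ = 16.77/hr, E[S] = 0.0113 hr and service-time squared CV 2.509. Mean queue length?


ρ = λ·E[S] = 16.77·0.0113 = 0.1895
Lq = ρ²(1+C_s²)/(2(1−ρ)) = 0.03591·(1+2.509)/(2·0.8105)
= 0.03591·3.5090/1.6210 = 0.07774

Final: 0.07774


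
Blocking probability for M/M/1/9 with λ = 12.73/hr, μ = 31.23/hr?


ρ = λ/μ = 12.73/31.23 = 0.4076
P_K = (1−ρ)ρ^K/(1−ρ^(K+1)) = (0.5924·0.0003107)/(1 − 0.0001266)
= 0.0001840/0.999873 = 0.0001841

Final: 0.0001841


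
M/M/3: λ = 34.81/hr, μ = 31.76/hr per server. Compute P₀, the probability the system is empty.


a = λ/μ = 34.81/31.76 = 1.0960; ρ = a/c = 0.3653
Σ_{k=0}^{2} a^k/k! (terms k=0..2) = 1.00000 + 1.09603 + 0.60064 = 2.69668
Tail: a^3/(3!(1−ρ)) = 1.31665/(6·0.6347) = 0.34577
P₀ = 1/(2.69668 + 0.34577) = 1/3.04244 = 0.328683

Final: 0.328683


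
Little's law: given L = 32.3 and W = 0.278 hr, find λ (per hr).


λ = L/W = 32.3/0.278 = 116.1871 /hr

Final: 116.1871 /hr


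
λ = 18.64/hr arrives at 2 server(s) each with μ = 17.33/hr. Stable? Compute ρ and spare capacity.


Total capacity cμ = 2·17.33 = 34.66/hr
ρ = λ/(cμ) = 18.64/34.66 = 0.5378
Stable ⇔ ρ < 1: YES
Spare capacity = cμ − λ = 34.66 − 18.64 = 16.02/hr

Final: ρ = 0.5378; stable; margin = 16.02/hr


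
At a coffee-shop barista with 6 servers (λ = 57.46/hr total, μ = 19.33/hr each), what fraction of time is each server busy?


ρ = λ/(cμ) = 57.46/(6·19.33) = 57.46/115.98 = 0.4954

Final: 0.4954


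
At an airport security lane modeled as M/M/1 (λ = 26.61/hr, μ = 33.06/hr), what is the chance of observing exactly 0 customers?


ρ = 26.61/33.06 = 0.8049
P_n = (1−ρ)·ρ^n = (1 − 0.8049)·0.8049^0 = 0.1951·1.000000 = 0.195100

Final: 0.195100


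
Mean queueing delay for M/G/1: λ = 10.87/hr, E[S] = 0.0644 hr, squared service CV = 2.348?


ρ = λ·E[S] = 10.87·0.0644 = 0.7000
E[S²] = E[S]²(1+C_s²) = 0.0644²·(1+2.348) = 0.013885
Wq = λ·E[S²]/(2(1−ρ)) = 10.87·0.013885/(2·0.3000) = 0.25158 hr

Final: 0.25158 hr


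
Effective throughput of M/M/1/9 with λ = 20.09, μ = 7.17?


ρ = 2.8020; P_K = (1−ρ)ρ^9/(1−ρ^10) = 0.643128
λ_eff = λ(1 − P_K) = 20.09·(1 − 0.643128) = 20.09·0.356872 = 7.1696 /hr

Final: 7.1696 /hr


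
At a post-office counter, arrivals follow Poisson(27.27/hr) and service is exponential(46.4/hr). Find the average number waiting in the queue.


ρ = 27.27/46.4 = 0.5877
Lq = ρ²/(1−ρ) = 0.3454/0.4123 = 0.8378

Final: 0.8378


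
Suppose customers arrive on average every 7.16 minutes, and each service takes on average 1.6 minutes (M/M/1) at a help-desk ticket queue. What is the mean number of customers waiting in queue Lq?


λ = 60/7.16 = 8.3799 /hr
μ = 60/1.6 = 37.5000 /hr
ρ = λ/μ = 8.3799/37.5000 = 0.2235
Lq = ρ²/(1−ρ) = 0.04994/0.7765 = 0.06431

Final: 0.06431


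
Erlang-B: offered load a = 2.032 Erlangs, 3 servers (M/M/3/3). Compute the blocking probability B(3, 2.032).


B(c,a) = (a^c/c!) / Σ_{k=0}^{c} a^k/k!
a^3/3! = 1.398363
Σ terms (k=0..3): 1.00000 + 2.03200 + 2.06451 + 1.39836 = 6.494875
B = 1.398363/6.494875 = 0.215303

Final: 0.215303


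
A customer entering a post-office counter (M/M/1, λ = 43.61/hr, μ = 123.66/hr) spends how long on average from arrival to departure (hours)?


W = 1/(μ−λ) = 1/(123.66 − 43.61) = 1/80.05 = 0.01249 hr

Final: 0.01249 hr


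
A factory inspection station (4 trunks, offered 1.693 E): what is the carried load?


B(4,1.693) = 0.064865 (Erlang-B)
Carried load = a(1 − B) = 1.693·(1 − 0.064865) = 1.693·0.935135 = 1.5832 E

Final: 1.5832 Erlangs


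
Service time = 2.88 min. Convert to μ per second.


μ = 1/(service time) in consistent units.
1 second = 0.0166667 min, so μ = 0.0166667/2.88 = 0.005787 per second

Final: 0.005787 /sec


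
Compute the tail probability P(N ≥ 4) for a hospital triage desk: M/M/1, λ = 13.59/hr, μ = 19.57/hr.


ρ = 13.59/19.57 = 0.6944
P(N ≥ n) = ρ^n = 0.6944^4 = 0.232549

Final: 0.232549


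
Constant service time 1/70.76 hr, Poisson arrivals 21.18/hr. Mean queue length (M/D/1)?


ρ = 21.18/70.76 = 0.2993
M/D/1: Lq = ρ²/(2(1−ρ)) = 0.08959/(2·0.7007) = 0.06393

Final: 0.06393


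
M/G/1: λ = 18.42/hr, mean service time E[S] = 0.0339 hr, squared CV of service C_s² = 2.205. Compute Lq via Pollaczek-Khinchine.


ρ = λ·E[S] = 18.42·0.0339 = 0.6244
Lq = ρ²(1+C_s²)/(2(1−ρ)) = 0.3899·(1+2.205)/(2·0.3756)
= 0.3899·3.2050/0.7511 = 1.66378

Final: 1.66378


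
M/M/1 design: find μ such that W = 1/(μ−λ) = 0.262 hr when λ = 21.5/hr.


W = 1/(μ−λ) ⇒ μ − λ = 1/W = 1/0.262 = 3.8168
μ = λ + 1/W = 21.5 + 3.8168 = 25.3168 per hr

Final: 25.3168 /hr


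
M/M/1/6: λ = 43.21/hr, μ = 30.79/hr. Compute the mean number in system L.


ρ = 43.21/30.79 = 1.4034
L = ρ[1 − (K+1)ρ^K + Kρ^(K+1)] / [(1−ρ)(1−ρ^(K+1))]
Numerator: 1.4034·(1 − 7·7.639193 + 6·10.720673) = 16.629588
Denominator: (-0.4034)·(-9.720673) = 3.921103
L = 16.629588/3.921103 = 4.2410

Final: 4.2410


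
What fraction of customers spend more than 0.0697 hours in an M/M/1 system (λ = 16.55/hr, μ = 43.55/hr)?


W ~ Exponential(μ−λ) for M/M/1.
μ − λ = 43.55 − 16.55 = 27.0000
P(W > t) = e^{−(μ−λ)t} = e^{−1.8819} = 0.152300

Final: 0.152300


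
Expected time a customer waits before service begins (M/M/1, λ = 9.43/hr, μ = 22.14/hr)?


ρ = 9.43/22.14 = 0.4259
Wq = ρ/(μ−λ) = 0.4259/(22.14 − 9.43) = 0.4259/12.71 = 0.03351 hr

Final: 0.03351 hr


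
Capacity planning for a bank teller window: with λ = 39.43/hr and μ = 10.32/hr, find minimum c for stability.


Stability requires cμ > λ ⇔ c > λ/μ.
λ/μ = 39.43/10.32 = 3.8207
Minimum integer c = ⌊3.8207⌋ + 1 = 4
Check: 4·10.32 = 41.28 > 39.43, while 3·10.32 = 30.96 ≤ 39.43

Final: 4 servers
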